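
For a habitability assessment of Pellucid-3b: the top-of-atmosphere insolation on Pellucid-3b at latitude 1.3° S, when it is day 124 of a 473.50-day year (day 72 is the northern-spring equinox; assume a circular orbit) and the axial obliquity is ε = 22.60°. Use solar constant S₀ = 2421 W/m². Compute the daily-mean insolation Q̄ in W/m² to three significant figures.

Solar longitude: λ_s = 360° × (124 − 72)/473.50 = 39.535°.
sin δ = sin 22.60° × sin 39.535° = 0.24462, so δ = +14.160°.
cos H₀ = −tan(-1.3°) tan(+14.160°) = 0.0057, H₀ = 1.5651 rad.
Bracket: H₀ sin φ sin δ + cos φ cos δ sin H₀ = 1.5651×-0.02269×0.24462 + 0.99974×0.96962×0.99998 = -0.008687 + 0.969349 = 0.960662.
Q̄ = (S₀/π) × [bracket] = (2421/π) × 0.960662 = 740.3 W/m².

Q̄ ≈ 740 W/m²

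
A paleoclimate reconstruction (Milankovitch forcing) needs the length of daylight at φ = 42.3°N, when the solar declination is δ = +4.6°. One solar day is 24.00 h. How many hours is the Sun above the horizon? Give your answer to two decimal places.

12.56 h

cos H₀ = −tan φ · tan δ = −tan(+42.3°) × tan(+4.600°) = -0.0732, so H₀ = 1.6441 rad = 94.20°.
Daylight = 2H₀/(2π) × 24.00 h = (1.6441/π) × 24.00 = 12.56 h.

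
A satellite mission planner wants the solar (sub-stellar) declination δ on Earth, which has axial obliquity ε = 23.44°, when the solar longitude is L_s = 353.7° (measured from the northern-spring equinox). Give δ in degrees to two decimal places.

sin δ = sin ε · sin L_s = sin 23.44° × sin 353.7° = -0.043651.
δ = arcsin(-0.043651) = -2.50°.

δ = -2.50°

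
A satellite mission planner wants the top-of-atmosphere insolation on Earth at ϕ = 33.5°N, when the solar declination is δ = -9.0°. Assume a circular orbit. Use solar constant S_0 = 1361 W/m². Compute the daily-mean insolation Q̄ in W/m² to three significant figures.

cos h₀ = −tan(+33.5°) tan(-9.000°) = 0.1048, h₀ = 1.4658 rad.
Bracket: h₀ sin ϕ sin δ + cos ϕ cos δ sin h₀ = 1.4658×0.55194×-0.15643 + 0.83389×0.98769×0.99449 = -0.126557 + 0.819087 = 0.692530.
Q̄ = (S_0/π) × [bracket] = (1361/π) × 0.692530 = 300.0 W/m².

Q̄ ≈ 300 W/m²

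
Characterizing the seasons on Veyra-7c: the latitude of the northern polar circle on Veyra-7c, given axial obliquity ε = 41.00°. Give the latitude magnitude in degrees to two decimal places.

49.00°

The polar circle is the lowest latitude that experiences at least one full rotation of continuous daylight at the northern-summer solstice; it lies at |φ| = 90° − ε = 90° − 41.00° = 49.00°.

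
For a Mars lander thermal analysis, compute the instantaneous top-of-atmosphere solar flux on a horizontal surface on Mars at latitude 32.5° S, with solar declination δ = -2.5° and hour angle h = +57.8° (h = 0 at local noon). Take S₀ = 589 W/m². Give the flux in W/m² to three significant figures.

cos θ_z = sin φ sin δ + cos φ cos δ cos h = 0.023437 + 0.448996 = 0.472433.
Flux = S₀ · cos θ_z = 589 × 0.472433 = 278.3 W/m².

278 W/m²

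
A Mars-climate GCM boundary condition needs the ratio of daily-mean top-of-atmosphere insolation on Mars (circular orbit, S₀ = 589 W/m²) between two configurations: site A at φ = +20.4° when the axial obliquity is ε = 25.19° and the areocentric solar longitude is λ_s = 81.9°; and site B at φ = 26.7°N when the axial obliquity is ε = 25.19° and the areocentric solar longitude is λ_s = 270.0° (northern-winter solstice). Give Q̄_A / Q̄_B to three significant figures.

Q̄_A / Q̄_B ≈ 2.06

— Configuration A (φ=+20.4°):
sin δ = sin 25.19° × sin 81.9° = 0.42138, so δ = +24.921°.
cos H₀ = −tan(+20.4°) tan(+24.921°) = -0.1728, H₀ = 1.7445 rad.
Bracket: H₀ sin φ sin δ + cos φ cos δ sin H₀ = 1.7445×0.34857×0.42138 + 0.93728×0.90689×0.98496 = 0.256233 + 0.837226 = 1.093459.
Q̄ = (S₀/π) × [bracket] = (589/π) × 1.093459 = 205.01 W/m².
— Configuration B (φ=+26.7°):
sin δ = sin 25.19° × sin 270.0° = -0.42562, so δ = -25.190°.
cos H₀ = −tan(+26.7°) tan(-25.190°) = 0.2366, H₀ = 1.3320 rad.
Bracket: H₀ sin φ sin δ + cos φ cos δ sin H₀ = 1.3320×0.44932×-0.42562 + 0.89337×0.90490×0.97162 = -0.254731 + 0.785468 = 0.530737.
Q̄ = (S₀/π) × [bracket] = (589/π) × 0.530737 = 99.505 W/m².
Ratio Q̄_A / Q̄_B = 205.01 / 99.505 = 2.060.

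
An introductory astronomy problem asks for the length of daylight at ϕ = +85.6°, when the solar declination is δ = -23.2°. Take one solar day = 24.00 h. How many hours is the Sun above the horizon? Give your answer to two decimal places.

cos h₀ = −tan ϕ · tan δ = 5.5702 ≥ 1, so the Sun never rises (polar night) and h₀ = 0.
Daylight = 2h₀/(2π) × 24.00 h = (0.0000/π) × 24.00 = 0.00 h.

0.00 h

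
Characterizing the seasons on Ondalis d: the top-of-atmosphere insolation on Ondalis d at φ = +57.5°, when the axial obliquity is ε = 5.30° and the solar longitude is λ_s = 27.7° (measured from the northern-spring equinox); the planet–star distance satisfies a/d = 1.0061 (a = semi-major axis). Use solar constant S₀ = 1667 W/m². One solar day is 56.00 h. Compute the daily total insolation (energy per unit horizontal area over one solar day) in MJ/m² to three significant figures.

64.4 MJ/m²

Solar declination: sin δ = sin ε · sin λ_s = sin 5.30° × sin 27.7° = 0.04294, so δ = +2.461°.
cos H₀ = −tan(+57.5°) tan(+2.461°) = -0.0675, H₀ = 1.6383 rad.
Bracket: H₀ sin φ sin δ + cos φ cos δ sin H₀ = 1.6383×0.84339×0.04294 + 0.53730×0.99908×0.99772 = 0.059331 + 0.535582 = 0.594913.
Inverse-square distance factor (a/d)² = 1.0061² = 1.012237.
Q̄ = (S₀/π) × 1.012237 × [bracket] = (1667/π) × 1.012237 × 0.594913 = 319.54 W/m².
Daily total = Q̄ × 56.00 h × 3600 s/h = 319.54 × 56.00 × 3600 / 10⁶ = 64.42 MJ/m².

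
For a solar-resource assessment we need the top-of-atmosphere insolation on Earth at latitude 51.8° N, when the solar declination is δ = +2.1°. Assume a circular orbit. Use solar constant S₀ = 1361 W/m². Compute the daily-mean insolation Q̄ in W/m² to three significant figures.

Q̄ ≈ 288 W/m²

cos H₀ = −tan(+51.8°) tan(+2.100°) = -0.0466, H₀ = 1.6174 rad.
Bracket: H₀ sin φ sin δ + cos φ cos δ sin H₀ = 1.6174×0.78586×0.03664 + 0.61841×0.99933×0.99891 = 0.046571 + 0.617322 = 0.663893.
Q̄ = (S₀/π) × [bracket] = (1361/π) × 0.663893 = 287.6 W/m².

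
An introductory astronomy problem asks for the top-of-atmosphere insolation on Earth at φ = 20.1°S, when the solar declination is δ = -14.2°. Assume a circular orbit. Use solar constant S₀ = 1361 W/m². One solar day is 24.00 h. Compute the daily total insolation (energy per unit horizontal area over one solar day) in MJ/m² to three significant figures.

cos H₀ = −tan(-20.1°) tan(-14.200°) = -0.0926, H₀ = 1.6635 rad.
Bracket: H₀ sin φ sin δ + cos φ cos δ sin H₀ = 1.6635×-0.34366×-0.24531 + 0.93909×0.96945×0.99570 = 0.140238 + 0.906486 = 1.046724.
Q̄ = (S₀/π) × [bracket] = (1361/π) × 1.046724 = 453.46 W/m².
Daily total = Q̄ × 24.00 h × 3600 s/h = 453.46 × 24.00 × 3600 / 10⁶ = 39.18 MJ/m².

39.2 MJ/m²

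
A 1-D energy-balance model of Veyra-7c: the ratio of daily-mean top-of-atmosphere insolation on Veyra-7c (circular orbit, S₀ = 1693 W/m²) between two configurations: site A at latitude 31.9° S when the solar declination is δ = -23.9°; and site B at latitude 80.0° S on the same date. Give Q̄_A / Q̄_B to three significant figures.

— Configuration A (φ=-31.9°):
cos H₀ = −tan(-31.9°) tan(-23.900°) = -0.2758, H₀ = 1.8502 rad.
Bracket: H₀ sin φ sin δ + cos φ cos δ sin H₀ = 1.8502×-0.52844×-0.40514 + 0.84897×0.91425×0.96121 = 0.396113 + 0.746063 = 1.142176.
Q̄ = (S₀/π) × [bracket] = (1693/π) × 1.142176 = 615.52 W/m².
— Configuration B (φ=-80.0°):
cos H₀ = −tan(-80.0°) tan(-23.900°) = -2.5132 ≤ −1 ⇒ polar day, H₀ = π.
Bracket: H₀ sin φ sin δ + cos φ cos δ sin H₀ = 3.1416×-0.98481×-0.40514 + 0.17365×0.91425×0.00000 = 1.253454 + 0.000000 = 1.253454.
Q̄ = (S₀/π) × [bracket] = (1693/π) × 1.253454 = 675.48 W/m².
Ratio Q̄_A / Q̄_B = 615.52 / 675.48 = 0.9112.

Q̄_A / Q̄_B ≈ 0.911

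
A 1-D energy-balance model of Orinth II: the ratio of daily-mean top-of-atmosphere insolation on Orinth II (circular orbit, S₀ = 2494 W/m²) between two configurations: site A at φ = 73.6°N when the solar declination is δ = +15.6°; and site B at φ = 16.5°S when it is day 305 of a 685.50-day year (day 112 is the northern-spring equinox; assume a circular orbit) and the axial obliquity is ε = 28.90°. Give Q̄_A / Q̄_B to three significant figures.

Q̄_A / Q̄_B ≈ 1.26

— Configuration A (φ=+73.6°):
cos H₀ = −tan(+73.6°) tan(+15.600°) = -0.9487, H₀ = 2.8198 rad.
Bracket: H₀ sin φ sin δ + cos φ cos δ sin H₀ = 2.8198×0.95931×0.26892 + 0.28234×0.96316×0.31631 = 0.727445 + 0.086017 = 0.813462.
Q̄ = (S₀/π) × [bracket] = (2494/π) × 0.813462 = 645.78 W/m².
— Configuration B (φ=-16.5°):
Solar longitude: λ_s = 360° × (305 − 112)/685.50 = 101.357°.
sin δ = sin 28.90° × sin 101.357° = 0.47382, so δ = +28.283°.
cos H₀ = −tan(-16.5°) tan(+28.283°) = 0.1594, H₀ = 1.4107 rad.
Bracket: H₀ sin φ sin δ + cos φ cos δ sin H₀ = 1.4107×-0.28402×0.47382 + 0.95882×0.88062×0.98722 = -0.189844 + 0.833565 = 0.643721.
Q̄ = (S₀/π) × [bracket] = (2494/π) × 0.643721 = 511.03 W/m².
Ratio Q̄_A / Q̄_B = 645.78 / 511.03 = 1.264.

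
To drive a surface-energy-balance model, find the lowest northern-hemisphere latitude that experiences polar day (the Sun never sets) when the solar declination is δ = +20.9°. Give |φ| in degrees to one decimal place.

|φ| = 69.1°

Polar day requires cos H₀ = −tan φ tan δ ≤ −1, i.e. tan φ tan δ ≥ 1.
The boundary is |tan φ| · |tan δ| = 1, so |φ| = 90° − |δ| = 90° − 20.9° = 69.1° in the northern hemisphere.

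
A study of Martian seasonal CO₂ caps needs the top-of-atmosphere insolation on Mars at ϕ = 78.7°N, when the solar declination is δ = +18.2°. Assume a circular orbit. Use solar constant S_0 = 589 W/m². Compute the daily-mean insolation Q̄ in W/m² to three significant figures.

cos h₀ = −tan(+78.7°) tan(+18.200°) = -1.6454 ≤ −1 ⇒ polar day, h₀ = π.
Bracket: h₀ sin ϕ sin δ + cos ϕ cos δ sin h₀ = 3.1416×0.98061×0.31233 + 0.19595×0.94997×0.00000 = 0.962190 + 0.000000 = 0.962190.
Q̄ = (S_0/π) × [bracket] = (589/π) × 0.962190 = 180.4 W/m².

Q̄ ≈ 180 W/m²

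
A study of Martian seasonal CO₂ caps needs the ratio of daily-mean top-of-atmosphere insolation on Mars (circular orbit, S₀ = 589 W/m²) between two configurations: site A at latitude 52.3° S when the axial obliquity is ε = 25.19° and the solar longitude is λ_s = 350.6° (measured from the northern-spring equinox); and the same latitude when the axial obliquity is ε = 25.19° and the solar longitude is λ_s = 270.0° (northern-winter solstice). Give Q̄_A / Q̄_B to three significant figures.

— Configuration A (φ=-52.3°):
Solar declination: sin δ = sin ε · sin λ_s = sin 25.19° × sin 350.6° = -0.06952, so δ = -3.986°.
cos H₀ = −tan(-52.3°) tan(-3.986°) = -0.0902, H₀ = 1.6611 rad.
Bracket: H₀ sin φ sin δ + cos φ cos δ sin H₀ = 1.6611×-0.79122×-0.06952 + 0.61153×0.99758×0.99593 = 0.091370 + 0.607567 = 0.698937.
Q̄ = (S₀/π) × [bracket] = (589/π) × 0.698937 = 131.04 W/m².
— Configuration B (φ=-52.3°):
Solar declination: sin δ = sin ε · sin λ_s = sin 25.19° × sin 270.0° = -0.42562, so δ = -25.190°.
cos H₀ = −tan(-52.3°) tan(-25.190°) = -0.6086, H₀ = 2.2250 rad.
Bracket: H₀ sin φ sin δ + cos φ cos δ sin H₀ = 2.2250×-0.79122×-0.42562 + 0.61153×0.90490×0.79351 = 0.749289 + 0.439107 = 1.188396.
Q̄ = (S₀/π) × [bracket] = (589/π) × 1.188396 = 222.81 W/m².
Ratio Q̄_A / Q̄_B = 131.04 / 222.81 = 0.5881.

Q̄_A / Q̄_B ≈ 0.588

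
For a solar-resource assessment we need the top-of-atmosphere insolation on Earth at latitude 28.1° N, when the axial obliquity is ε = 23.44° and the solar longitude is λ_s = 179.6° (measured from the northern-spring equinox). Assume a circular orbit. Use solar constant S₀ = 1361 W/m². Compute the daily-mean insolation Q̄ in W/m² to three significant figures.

Q̄ ≈ 383 W/m²

Solar declination: sin δ = sin ε · sin λ_s = sin 23.44° × sin 179.6° = 0.00278, so δ = +0.159°.
cos H₀ = −tan(+28.1°) tan(+0.159°) = -0.0015, H₀ = 1.5723 rad.
Bracket: H₀ sin φ sin δ + cos φ cos δ sin H₀ = 1.5723×0.47101×0.00278 + 0.88213×1.00000×1.00000 = 0.002059 + 0.882130 = 0.884189.
Q̄ = (S₀/π) × [bracket] = (1361/π) × 0.884189 = 383.0 W/m².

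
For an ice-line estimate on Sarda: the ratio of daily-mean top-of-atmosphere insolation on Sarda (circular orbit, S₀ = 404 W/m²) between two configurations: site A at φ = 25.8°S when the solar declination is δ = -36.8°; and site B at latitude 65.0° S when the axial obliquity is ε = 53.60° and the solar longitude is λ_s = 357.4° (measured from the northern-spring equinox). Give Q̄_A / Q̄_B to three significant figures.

Q̄_A / Q̄_B ≈ 2.48

— Configuration A (φ=-25.8°):
cos H₀ = −tan(-25.8°) tan(-36.800°) = -0.3616, H₀ = 1.9408 rad.
Bracket: H₀ sin φ sin δ + cos φ cos δ sin H₀ = 1.9408×-0.43523×-0.59902 + 0.90032×0.80073×0.93232 = 0.505989 + 0.672122 = 1.178111.
Q̄ = (S₀/π) × [bracket] = (404/π) × 1.178111 = 151.50 W/m².
— Configuration B (φ=-65.0°):
Solar declination: sin δ = sin ε · sin λ_s = sin 53.60° × sin 357.4° = -0.03651, so δ = -2.092°.
cos H₀ = −tan(-65.0°) tan(-2.092°) = -0.0784, H₀ = 1.6492 rad.
Bracket: H₀ sin φ sin δ + cos φ cos δ sin H₀ = 1.6492×-0.90631×-0.03651 + 0.42262×0.99933×0.99693 = 0.054571 + 0.421040 = 0.475611.
Q̄ = (S₀/π) × [bracket] = (404/π) × 0.475611 = 61.162 W/m².
Ratio Q̄_A / Q̄_B = 151.50 / 61.162 = 2.477.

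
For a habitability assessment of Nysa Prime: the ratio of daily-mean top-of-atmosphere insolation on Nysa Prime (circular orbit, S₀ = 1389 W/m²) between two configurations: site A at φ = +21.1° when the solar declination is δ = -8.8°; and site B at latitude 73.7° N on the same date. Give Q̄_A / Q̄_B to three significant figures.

— Configuration A (φ=+21.1°):
cos H₀ = −tan(+21.1°) tan(-8.800°) = 0.0597, H₀ = 1.5110 rad.
Bracket: H₀ sin φ sin δ + cos φ cos δ sin H₀ = 1.5110×0.36000×-0.15299 + 0.93295×0.98823×0.99821 = -0.083220 + 0.920319 = 0.837099.
Q̄ = (S₀/π) × [bracket] = (1389/π) × 0.837099 = 370.11 W/m².
— Configuration B (φ=+73.7°):
cos H₀ = −tan(+73.7°) tan(-8.800°) = 0.5294, H₀ = 1.0129 rad.
Bracket: H₀ sin φ sin δ + cos φ cos δ sin H₀ = 1.0129×0.95981×-0.15299 + 0.28067×0.98823×0.84837 = -0.148736 + 0.235309 = 0.086573.
Q̄ = (S₀/π) × [bracket] = (1389/π) × 0.086573 = 38.277 W/m².
Ratio Q̄_A / Q̄_B = 370.11 / 38.277 = 9.669.

Q̄_A / Q̄_B ≈ 9.67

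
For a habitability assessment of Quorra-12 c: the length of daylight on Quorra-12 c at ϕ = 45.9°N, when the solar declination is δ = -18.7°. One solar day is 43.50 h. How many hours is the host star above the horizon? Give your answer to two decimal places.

16.81 h

cos h₀ = −tan ϕ · tan δ = −tan(+45.9°) × tan(-18.700°) = 0.3493, so h₀ = 1.2140 rad = 69.56°.
Daylight = 2h₀/(2π) × 43.50 h = (1.2140/π) × 43.50 = 16.81 h.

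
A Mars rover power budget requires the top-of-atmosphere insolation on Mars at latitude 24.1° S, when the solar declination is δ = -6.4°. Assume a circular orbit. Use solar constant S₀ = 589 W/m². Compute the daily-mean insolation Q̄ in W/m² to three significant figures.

Q̄ ≈ 184 W/m²

cos H₀ = −tan(-24.1°) tan(-6.400°) = -0.0502, H₀ = 1.6210 rad.
Bracket: H₀ sin φ sin δ + cos φ cos δ sin H₀ = 1.6210×-0.40833×-0.11147 + 0.91283×0.99377×0.99874 = 0.073782 + 0.906000 = 0.979782.
Q̄ = (S₀/π) × [bracket] = (589/π) × 0.979782 = 183.7 W/m².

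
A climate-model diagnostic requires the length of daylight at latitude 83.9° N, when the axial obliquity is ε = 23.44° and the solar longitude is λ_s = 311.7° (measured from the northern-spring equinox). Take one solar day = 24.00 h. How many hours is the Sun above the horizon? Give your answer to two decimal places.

0.00 h

Solar declination: sin δ = sin ε · sin λ_s = sin 23.44° × sin 311.7° = -0.29700, so δ = -17.278°.
cos H₀ = −tan φ · tan δ = 2.9105 ≥ 1, so the Sun never rises (polar night) and H₀ = 0.
Daylight = 2H₀/(2π) × 24.00 h = (0.0000/π) × 24.00 = 0.00 h.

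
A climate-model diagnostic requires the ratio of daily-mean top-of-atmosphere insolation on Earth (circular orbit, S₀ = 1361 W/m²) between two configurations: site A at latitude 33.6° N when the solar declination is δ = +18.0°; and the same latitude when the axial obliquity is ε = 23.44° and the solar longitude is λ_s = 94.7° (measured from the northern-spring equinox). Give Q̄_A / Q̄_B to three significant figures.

Q̄_A / Q̄_B ≈ 0.946

— Configuration A (φ=+33.6°):
cos H₀ = −tan(+33.6°) tan(+18.000°) = -0.2159, H₀ = 1.7884 rad.
Bracket: H₀ sin φ sin δ + cos φ cos δ sin H₀ = 1.7884×0.55339×0.30902 + 0.83292×0.95106×0.97642 = 0.305832 + 0.773478 = 1.079310.
Q̄ = (S₀/π) × [bracket] = (1361/π) × 1.079310 = 467.58 W/m².
— Configuration B (φ=+33.6°):
Solar declination: sin δ = sin ε · sin λ_s = sin 23.44° × sin 94.7° = 0.39645, so δ = +23.356°.
cos H₀ = −tan(+33.6°) tan(+23.356°) = -0.2869, H₀ = 1.8618 rad.
Bracket: H₀ sin φ sin δ + cos φ cos δ sin H₀ = 1.8618×0.55339×0.39645 + 0.83292×0.91806×0.95796 = 0.408463 + 0.732524 = 1.140987.
Q̄ = (S₀/π) × [bracket] = (1361/π) × 1.140987 = 494.30 W/m².
Ratio Q̄_A / Q̄_B = 467.58 / 494.30 = 0.9459.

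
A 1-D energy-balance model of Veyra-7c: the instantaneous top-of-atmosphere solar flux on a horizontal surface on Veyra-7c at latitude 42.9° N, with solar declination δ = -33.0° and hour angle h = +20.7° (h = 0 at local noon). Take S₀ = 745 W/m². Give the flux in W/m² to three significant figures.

152 W/m²

cos θ_z = sin φ sin δ + cos φ cos δ cos h = -0.370747 + 0.574701 = 0.203954.
Flux = S₀ · cos θ_z = 745 × 0.203954 = 151.9 W/m².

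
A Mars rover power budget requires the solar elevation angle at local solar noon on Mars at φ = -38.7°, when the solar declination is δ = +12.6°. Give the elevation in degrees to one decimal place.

At local noon the hour angle is zero, so the zenith angle equals |φ − δ| = |-38.7° − (+12.600°)| = 51.300°.
Elevation = 90° − 51.300° = 38.7°.

38.7°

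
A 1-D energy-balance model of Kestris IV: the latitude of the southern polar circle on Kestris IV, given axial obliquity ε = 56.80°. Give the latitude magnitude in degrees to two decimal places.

33.20°

The polar circle is the lowest latitude that experiences at least one full rotation of continuous darkness at the northern-summer solstice; it lies at |ϕ| = 90° − ε = 90° − 56.80° = 33.20°.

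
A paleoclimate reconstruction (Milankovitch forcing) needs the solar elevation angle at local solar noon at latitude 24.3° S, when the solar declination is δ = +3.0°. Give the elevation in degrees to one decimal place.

62.7°

At local noon the hour angle is zero, so the zenith angle equals |ϕ − δ| = |-24.3° − (+3.000°)| = 27.300°.
Elevation = 90° − 27.300° = 62.7°.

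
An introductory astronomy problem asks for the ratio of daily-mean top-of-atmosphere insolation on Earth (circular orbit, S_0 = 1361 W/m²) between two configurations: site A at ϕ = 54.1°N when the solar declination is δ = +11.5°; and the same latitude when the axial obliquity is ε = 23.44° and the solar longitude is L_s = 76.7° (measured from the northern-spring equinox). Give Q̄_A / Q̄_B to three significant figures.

— Configuration A (ϕ=+54.1°):
cos h₀ = −tan(+54.1°) tan(+11.500°) = -0.2811, h₀ = 1.8557 rad.
Bracket: h₀ sin ϕ sin δ + cos ϕ cos δ sin h₀ = 1.8557×0.81004×0.19937 + 0.58637×0.97992×0.95969 = 0.299691 + 0.551434 = 0.851125.
Q̄ = (S_0/π) × [bracket] = (1361/π) × 0.851125 = 368.72 W/m².
— Configuration B (ϕ=+54.1°):
Solar declination: sin δ = sin ε · sin L_s = sin 23.44° × sin 76.7° = 0.38712, so δ = +22.775°.
cos h₀ = −tan(+54.1°) tan(+22.775°) = -0.5800, h₀ = 2.1895 rad.
Bracket: h₀ sin ϕ sin δ + cos ϕ cos δ sin h₀ = 2.1895×0.81004×0.38712 + 0.58637×0.92203×0.81461 = 0.686589 + 0.440419 = 1.127008.
Q̄ = (S_0/π) × [bracket] = (1361/π) × 1.127008 = 488.24 W/m².
Ratio Q̄_A / Q̄_B = 368.72 / 488.24 = 0.7552.

Q̄_A / Q̄_B ≈ 0.755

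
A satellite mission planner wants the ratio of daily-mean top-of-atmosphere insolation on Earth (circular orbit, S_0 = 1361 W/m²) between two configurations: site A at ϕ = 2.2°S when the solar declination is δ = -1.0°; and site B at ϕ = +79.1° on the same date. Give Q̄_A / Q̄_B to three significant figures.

Q̄_A / Q̄_B ≈ 6.14

— Configuration A (ϕ=-2.2°):
cos h₀ = −tan(-2.2°) tan(-1.000°) = -0.0007, h₀ = 1.5715 rad.
Bracket: h₀ sin ϕ sin δ + cos ϕ cos δ sin h₀ = 1.5715×-0.03839×-0.01745 + 0.99926×0.99985×1.00000 = 0.001053 + 0.999110 = 1.000163.
Q̄ = (S_0/π) × [bracket] = (1361/π) × 1.000163 = 433.29 W/m².
— Configuration B (ϕ=+79.1°):
cos h₀ = −tan(+79.1°) tan(-1.000°) = 0.0906, h₀ = 1.4800 rad.
Bracket: h₀ sin ϕ sin δ + cos ϕ cos δ sin h₀ = 1.4800×0.98196×-0.01745 + 0.18910×0.99985×0.99588 = -0.025360 + 0.188293 = 0.162933.
Q̄ = (S_0/π) × [bracket] = (1361/π) × 0.162933 = 70.586 W/m².
Ratio Q̄_A / Q̄_B = 433.29 / 70.586 = 6.138.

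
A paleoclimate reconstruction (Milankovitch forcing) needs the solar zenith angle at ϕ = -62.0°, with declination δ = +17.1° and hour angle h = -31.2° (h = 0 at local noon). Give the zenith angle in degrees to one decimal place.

θ_z = 82.9°

cos θ_z = sin ϕ sin δ + cos ϕ cos δ cos h = -0.259622 + 0.383817 = 0.124195.
θ_z = arccos(0.124195) = 82.9°.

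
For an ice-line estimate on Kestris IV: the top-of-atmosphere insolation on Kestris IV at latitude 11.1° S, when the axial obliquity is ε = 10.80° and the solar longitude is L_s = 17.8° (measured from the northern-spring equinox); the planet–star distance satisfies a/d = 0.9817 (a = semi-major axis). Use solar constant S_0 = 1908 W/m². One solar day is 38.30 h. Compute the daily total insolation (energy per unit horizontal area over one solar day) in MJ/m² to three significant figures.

77.7 MJ/m²

Solar declination: sin δ = sin ε · sin L_s = sin 10.80° × sin 17.8° = 0.05728, so δ = +3.284°.
cos h₀ = −tan(-11.1°) tan(+3.284°) = 0.0113, h₀ = 1.5595 rad.
Bracket: h₀ sin ϕ sin δ + cos ϕ cos δ sin h₀ = 1.5595×-0.19252×0.05728 + 0.98129×0.99836×0.99994 = -0.017197 + 0.979622 = 0.962425.
Inverse-square distance factor (a/d)² = 0.9817² = 0.963735.
Q̄ = (S_0/π) × 0.963735 × [bracket] = (1908/π) × 0.963735 × 0.962425 = 563.32 W/m².
Daily total = Q̄ × 38.30 h × 3600 s/h = 563.32 × 38.30 × 3600 / 10⁶ = 77.67 MJ/m².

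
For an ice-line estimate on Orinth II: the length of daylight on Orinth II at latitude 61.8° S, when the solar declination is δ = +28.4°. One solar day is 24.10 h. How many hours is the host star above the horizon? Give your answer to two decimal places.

0.00 h

cos H₀ = −tan φ · tan δ = 1.0084 ≥ 1, so the host star never rises (polar night) and H₀ = 0.
Daylight = 2H₀/(2π) × 24.10 h = (0.0000/π) × 24.10 = 0.00 h.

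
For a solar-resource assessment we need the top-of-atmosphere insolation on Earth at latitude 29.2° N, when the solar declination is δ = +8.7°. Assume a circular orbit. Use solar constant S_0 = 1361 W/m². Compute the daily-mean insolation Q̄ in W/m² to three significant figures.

cos h₀ = −tan(+29.2°) tan(+8.700°) = -0.0855, h₀ = 1.6564 rad.
Bracket: h₀ sin ϕ sin δ + cos ϕ cos δ sin h₀ = 1.6564×0.48786×0.15126 + 0.87292×0.98849×0.99634 = 0.122232 + 0.859715 = 0.981947.
Q̄ = (S_0/π) × [bracket] = (1361/π) × 0.981947 = 425.4 W/m².

Q̄ ≈ 425 W/m²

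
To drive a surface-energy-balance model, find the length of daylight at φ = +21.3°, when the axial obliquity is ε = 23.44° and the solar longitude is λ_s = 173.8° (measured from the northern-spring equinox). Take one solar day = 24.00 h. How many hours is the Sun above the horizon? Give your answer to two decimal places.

Solar declination: sin δ = sin ε · sin λ_s = sin 23.44° × sin 173.8° = 0.04296, so δ = +2.462°.
cos H₀ = −tan φ · tan δ = −tan(+21.3°) × tan(+2.462°) = -0.0168, so H₀ = 1.5876 rad = 90.96°.
Daylight = 2H₀/(2π) × 24.00 h = (1.5876/π) × 24.00 = 12.13 h.

12.13 h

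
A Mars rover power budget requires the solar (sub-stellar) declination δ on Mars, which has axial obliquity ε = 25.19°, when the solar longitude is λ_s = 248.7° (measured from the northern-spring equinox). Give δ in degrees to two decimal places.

δ = -23.36°

sin δ = sin ε · sin λ_s = sin 25.19° × sin 248.7° = -0.396548.
δ = arcsin(-0.396548) = -23.36°.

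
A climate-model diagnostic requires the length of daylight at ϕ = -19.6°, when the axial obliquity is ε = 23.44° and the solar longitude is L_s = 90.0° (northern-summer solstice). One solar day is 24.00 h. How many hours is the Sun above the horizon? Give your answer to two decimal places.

Solar declination: sin δ = sin ε · sin L_s = sin 23.44° × sin 90.0° = 0.39779, so δ = +23.440°.
cos h₀ = −tan ϕ · tan δ = −tan(-19.6°) × tan(+23.440°) = 0.1544, so h₀ = 1.4158 rad = 81.12°.
Daylight = 2h₀/(2π) × 24.00 h = (1.4158/π) × 24.00 = 10.82 h.

10.82 h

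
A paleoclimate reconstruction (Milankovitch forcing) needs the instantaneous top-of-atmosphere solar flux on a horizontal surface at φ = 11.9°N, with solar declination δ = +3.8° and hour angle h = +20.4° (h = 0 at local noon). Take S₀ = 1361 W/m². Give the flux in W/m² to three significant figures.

cos θ_z = sin φ sin δ + cos φ cos δ cos h = 0.013666 + 0.915122 = 0.928788.
Flux = S₀ · cos θ_z = 1361 × 0.928788 = 1264 W/m².

1.26e+03 W/m²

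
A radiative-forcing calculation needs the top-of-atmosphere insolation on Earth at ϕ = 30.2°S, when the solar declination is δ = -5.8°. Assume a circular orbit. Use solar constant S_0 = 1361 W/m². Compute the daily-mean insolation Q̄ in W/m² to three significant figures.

cos h₀ = −tan(-30.2°) tan(-5.800°) = -0.0591, h₀ = 1.6299 rad.
Bracket: h₀ sin ϕ sin δ + cos ϕ cos δ sin h₀ = 1.6299×-0.50302×-0.10106 + 0.86427×0.99488×0.99825 = 0.082856 + 0.858340 = 0.941196.
Q̄ = (S_0/π) × [bracket] = (1361/π) × 0.941196 = 407.7 W/m².

Q̄ ≈ 408 W/m²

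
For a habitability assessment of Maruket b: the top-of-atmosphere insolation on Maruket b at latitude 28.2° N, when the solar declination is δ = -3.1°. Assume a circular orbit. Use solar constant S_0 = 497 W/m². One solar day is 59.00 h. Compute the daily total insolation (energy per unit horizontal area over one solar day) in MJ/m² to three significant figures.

cos h₀ = −tan(+28.2°) tan(-3.100°) = 0.0290, h₀ = 1.5418 rad.
Bracket: h₀ sin ϕ sin δ + cos ϕ cos δ sin h₀ = 1.5418×0.47255×-0.05408 + 0.88130×0.99854×0.99958 = -0.039401 + 0.879644 = 0.840243.
Q̄ = (S_0/π) × [bracket] = (497/π) × 0.840243 = 132.93 W/m².
Daily total = Q̄ × 59.00 h × 3600 s/h = 132.93 × 59.00 × 3600 / 10⁶ = 28.23 MJ/m².

28.2 MJ/m²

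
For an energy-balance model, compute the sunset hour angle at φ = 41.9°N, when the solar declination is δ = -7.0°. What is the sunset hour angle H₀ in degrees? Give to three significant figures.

H₀ = 83.7°

cos H₀ = −tan φ · tan δ = −tan(+41.9°) × tan(-7.000°) = 0.1102, so H₀ = 1.4604 rad = 83.67°.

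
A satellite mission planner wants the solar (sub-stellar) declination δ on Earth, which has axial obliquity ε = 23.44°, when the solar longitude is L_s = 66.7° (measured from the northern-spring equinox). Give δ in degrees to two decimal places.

δ = +21.43°

sin δ = sin ε · sin L_s = sin 23.44° × sin 66.7° = 0.365347.
δ = arcsin(0.365347) = +21.43°.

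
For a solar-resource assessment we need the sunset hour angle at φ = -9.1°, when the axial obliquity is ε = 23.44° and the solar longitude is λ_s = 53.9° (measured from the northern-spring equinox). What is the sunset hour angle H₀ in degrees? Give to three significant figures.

Solar declination: sin δ = sin ε · sin λ_s = sin 23.44° × sin 53.9° = 0.32141, so δ = +18.748°.
cos H₀ = −tan φ · tan δ = −tan(-9.1°) × tan(+18.748°) = 0.0544, so H₀ = 1.5164 rad = 86.88°.

H₀ = 86.9°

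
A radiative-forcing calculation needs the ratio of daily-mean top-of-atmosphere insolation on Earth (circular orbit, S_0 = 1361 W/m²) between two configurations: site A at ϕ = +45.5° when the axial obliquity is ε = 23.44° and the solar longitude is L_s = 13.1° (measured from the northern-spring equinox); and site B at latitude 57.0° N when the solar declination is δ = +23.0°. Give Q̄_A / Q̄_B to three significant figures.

Q̄_A / Q̄_B ≈ 0.711

— Configuration A (ϕ=+45.5°):
Solar declination: sin δ = sin ε · sin L_s = sin 23.44° × sin 13.1° = 0.09016, so δ = +5.173°.
cos h₀ = −tan(+45.5°) tan(+5.173°) = -0.0921, h₀ = 1.6630 rad.
Bracket: h₀ sin ϕ sin δ + cos ϕ cos δ sin h₀ = 1.6630×0.71325×0.09016 + 0.70091×0.99593×0.99575 = 0.106942 + 0.695091 = 0.802033.
Q̄ = (S_0/π) × [bracket] = (1361/π) × 0.802033 = 347.46 W/m².
— Configuration B (ϕ=+57.0°):
cos h₀ = −tan(+57.0°) tan(+23.000°) = -0.6536, h₀ = 2.2832 rad.
Bracket: h₀ sin ϕ sin δ + cos ϕ cos δ sin h₀ = 2.2832×0.83867×0.39073 + 0.54464×0.92050×0.75681 = 0.748190 + 0.379420 = 1.127610.
Q̄ = (S_0/π) × [bracket] = (1361/π) × 1.127610 = 488.50 W/m².
Ratio Q̄_A / Q̄_B = 347.46 / 488.50 = 0.7113.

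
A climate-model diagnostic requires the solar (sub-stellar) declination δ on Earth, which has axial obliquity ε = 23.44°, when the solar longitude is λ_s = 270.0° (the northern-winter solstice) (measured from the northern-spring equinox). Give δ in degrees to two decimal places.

δ = -23.44°

sin δ = sin ε · sin λ_s = sin 23.44° × sin 270.0° = -0.397789.
δ = arcsin(-0.397789) = -23.44°.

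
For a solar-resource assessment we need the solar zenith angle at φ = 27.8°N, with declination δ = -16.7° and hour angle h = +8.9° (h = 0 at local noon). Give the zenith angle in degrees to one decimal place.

cos θ_z = sin φ sin δ + cos φ cos δ cos h = -0.134021 + 0.837070 = 0.703049.
θ_z = arccos(0.703049) = 45.3°.

θ_z = 45.3°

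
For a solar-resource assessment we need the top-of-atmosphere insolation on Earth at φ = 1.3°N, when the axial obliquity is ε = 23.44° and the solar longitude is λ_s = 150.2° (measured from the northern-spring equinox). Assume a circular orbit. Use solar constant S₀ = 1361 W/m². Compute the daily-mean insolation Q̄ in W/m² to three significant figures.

Solar declination: sin δ = sin ε · sin λ_s = sin 23.44° × sin 150.2° = 0.19769, so δ = +11.402°.
cos H₀ = −tan(+1.3°) tan(+11.402°) = -0.0046, H₀ = 1.5754 rad.
Bracket: H₀ sin φ sin δ + cos φ cos δ sin H₀ = 1.5754×0.02269×0.19769 + 0.99974×0.98026×0.99999 = 0.007067 + 0.979995 = 0.987062.
Q̄ = (S₀/π) × [bracket] = (1361/π) × 0.987062 = 427.6 W/m².

Q̄ ≈ 428 W/m²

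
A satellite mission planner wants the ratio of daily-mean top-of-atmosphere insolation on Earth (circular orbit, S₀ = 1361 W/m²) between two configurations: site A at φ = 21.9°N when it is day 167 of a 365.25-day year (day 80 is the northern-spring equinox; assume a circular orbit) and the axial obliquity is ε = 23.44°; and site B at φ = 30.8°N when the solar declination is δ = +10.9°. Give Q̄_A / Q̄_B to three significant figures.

— Configuration A (φ=+21.9°):
Solar longitude: λ_s = 360° × (167 − 80)/365.25 = 85.749°.
sin δ = sin 23.44° × sin 85.749° = 0.39669, so δ = +23.372°.
cos H₀ = −tan(+21.9°) tan(+23.372°) = -0.1737, H₀ = 1.7454 rad.
Bracket: H₀ sin φ sin δ + cos φ cos δ sin H₀ = 1.7454×0.37299×0.39669 + 0.92784×0.91795×0.98479 = 0.258252 + 0.838756 = 1.097008.
Q̄ = (S₀/π) × [bracket] = (1361/π) × 1.097008 = 475.25 W/m².
— Configuration B (φ=+30.8°):
cos H₀ = −tan(+30.8°) tan(+10.900°) = -0.1148, H₀ = 1.6858 rad.
Bracket: H₀ sin φ sin δ + cos φ cos δ sin H₀ = 1.6858×0.51204×0.18910 + 0.85896×0.98196×0.99339 = 0.163231 + 0.837889 = 1.001120.
Q̄ = (S₀/π) × [bracket] = (1361/π) × 1.001120 = 433.70 W/m².
Ratio Q̄_A / Q̄_B = 475.25 / 433.70 = 1.096.

Q̄_A / Q̄_B ≈ 1.10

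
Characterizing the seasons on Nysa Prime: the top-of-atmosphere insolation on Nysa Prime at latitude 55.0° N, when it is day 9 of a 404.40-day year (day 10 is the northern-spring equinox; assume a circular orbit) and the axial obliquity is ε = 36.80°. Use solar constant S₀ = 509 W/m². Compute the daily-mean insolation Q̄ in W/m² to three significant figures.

Q̄ ≈ 91.0 W/m²

Solar longitude: λ_s = 360° × (9 − 10)/404.40 = -0.890°, i.e. -0.890° + 360° = 359.110°.
sin δ = sin 36.80° × sin 359.110° = -0.00931, so δ = -0.533°.
cos H₀ = −tan(+55.0°) tan(-0.533°) = 0.0133, H₀ = 1.5575 rad.
Bracket: H₀ sin φ sin δ + cos φ cos δ sin H₀ = 1.5575×0.81915×-0.00931 + 0.57358×0.99996×0.99991 = -0.011878 + 0.573505 = 0.561627.
Q̄ = (S₀/π) × [bracket] = (509/π) × 0.561627 = 90.99 W/m².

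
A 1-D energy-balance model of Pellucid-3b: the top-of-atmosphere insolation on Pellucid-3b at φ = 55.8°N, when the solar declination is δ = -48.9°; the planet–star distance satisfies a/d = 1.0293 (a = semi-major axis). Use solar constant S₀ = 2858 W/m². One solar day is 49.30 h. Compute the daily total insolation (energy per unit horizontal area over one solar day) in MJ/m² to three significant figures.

cos H₀ = −tan(+55.8°) tan(-48.900°) = 1.6868 ≥ 1 ⇒ polar night, H₀ = 0 and Q̄ = 0.
Inverse-square distance factor (a/d)² = 1.0293² = 1.059458.
Daily total = Q̄ × 49.30 h × 3600 s/h = 0.00 MJ/m².

0.00 MJ/m²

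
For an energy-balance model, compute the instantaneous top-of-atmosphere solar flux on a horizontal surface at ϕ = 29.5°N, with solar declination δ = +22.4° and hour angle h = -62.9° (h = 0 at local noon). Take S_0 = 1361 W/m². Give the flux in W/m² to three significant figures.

754 W/m²

cos θ_z = sin ϕ sin δ + cos ϕ cos δ cos h = 0.187648 + 0.366570 = 0.554218.
Flux = S_0 · cos θ_z = 1361 × 0.554218 = 754.3 W/m².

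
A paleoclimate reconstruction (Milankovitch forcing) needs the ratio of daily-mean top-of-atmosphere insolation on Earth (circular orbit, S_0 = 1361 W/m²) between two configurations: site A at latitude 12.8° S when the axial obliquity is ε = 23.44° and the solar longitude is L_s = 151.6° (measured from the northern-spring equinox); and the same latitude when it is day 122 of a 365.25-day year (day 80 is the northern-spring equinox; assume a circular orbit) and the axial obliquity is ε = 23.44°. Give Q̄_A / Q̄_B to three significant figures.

Q̄_A / Q̄_B ≈ 1.05

— Configuration A (ϕ=-12.8°):
Solar declination: sin δ = sin ε · sin L_s = sin 23.44° × sin 151.6° = 0.18920, so δ = +10.906°.
cos h₀ = −tan(-12.8°) tan(+10.906°) = 0.0438, h₀ = 1.5270 rad.
Bracket: h₀ sin ϕ sin δ + cos ϕ cos δ sin h₀ = 1.5270×-0.22155×0.18920 + 0.97515×0.98194×0.99904 = -0.064008 + 0.956620 = 0.892612.
Q̄ = (S_0/π) × [bracket] = (1361/π) × 0.892612 = 386.70 W/m².
— Configuration B (ϕ=-12.8°):
Solar longitude: L_s = 360° × (122 − 80)/365.25 = 41.396°.
sin δ = sin 23.44° × sin 41.396° = 0.26304, so δ = +15.251°.
cos h₀ = −tan(-12.8°) tan(+15.251°) = 0.0619, h₀ = 1.5088 rad.
Bracket: h₀ sin ϕ sin δ + cos ϕ cos δ sin h₀ = 1.5088×-0.22155×0.26304 + 0.97515×0.96478×0.99808 = -0.087928 + 0.938999 = 0.851071.
Q̄ = (S_0/π) × [bracket] = (1361/π) × 0.851071 = 368.70 W/m².
Ratio Q̄_A / Q̄_B = 386.70 / 368.70 = 1.049.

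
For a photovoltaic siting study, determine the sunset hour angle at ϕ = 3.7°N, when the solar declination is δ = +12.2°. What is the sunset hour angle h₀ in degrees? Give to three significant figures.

h₀ = 90.8°

cos h₀ = −tan ϕ · tan δ = −tan(+3.7°) × tan(+12.200°) = -0.0140, so h₀ = 1.5848 rad = 90.80°.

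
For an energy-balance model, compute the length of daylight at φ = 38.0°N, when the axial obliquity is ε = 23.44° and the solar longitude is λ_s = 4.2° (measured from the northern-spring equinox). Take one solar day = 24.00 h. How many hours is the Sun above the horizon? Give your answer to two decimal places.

12.17 h

Solar declination: sin δ = sin ε · sin λ_s = sin 23.44° × sin 4.2° = 0.02913, so δ = +1.669°.
cos H₀ = −tan φ · tan δ = −tan(+38.0°) × tan(+1.669°) = -0.0228, so H₀ = 1.5936 rad = 91.30°.
Daylight = 2H₀/(2π) × 24.00 h = (1.5936/π) × 24.00 = 12.17 h.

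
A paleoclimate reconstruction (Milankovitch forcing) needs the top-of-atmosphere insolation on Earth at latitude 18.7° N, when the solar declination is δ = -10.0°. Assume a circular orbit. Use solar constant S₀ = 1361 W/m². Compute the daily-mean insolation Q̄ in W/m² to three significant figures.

cos H₀ = −tan(+18.7°) tan(-10.000°) = 0.0597, H₀ = 1.5111 rad.
Bracket: H₀ sin φ sin δ + cos φ cos δ sin H₀ = 1.5111×0.32061×-0.17365 + 0.94721×0.98481×0.99822 = -0.084129 + 0.931161 = 0.847032.
Q̄ = (S₀/π) × [bracket] = (1361/π) × 0.847032 = 367.0 W/m².

Q̄ ≈ 367 W/m²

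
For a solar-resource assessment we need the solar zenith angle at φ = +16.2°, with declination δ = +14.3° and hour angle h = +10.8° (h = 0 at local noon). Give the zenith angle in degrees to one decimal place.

θ_z = 10.6°

cos θ_z = sin φ sin δ + cos φ cos δ cos h = 0.068911 + 0.914057 = 0.982968.
θ_z = arccos(0.982968) = 10.6°.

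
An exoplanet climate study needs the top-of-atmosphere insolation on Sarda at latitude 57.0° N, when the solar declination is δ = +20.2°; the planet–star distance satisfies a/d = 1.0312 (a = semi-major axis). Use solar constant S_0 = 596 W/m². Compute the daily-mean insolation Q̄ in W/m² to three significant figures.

cos h₀ = −tan(+57.0°) tan(+20.200°) = -0.5666, h₀ = 2.1731 rad.
Bracket: h₀ sin ϕ sin δ + cos ϕ cos δ sin h₀ = 2.1731×0.83867×0.34530 + 0.54464×0.93849×0.82402 = 0.629314 + 0.421189 = 1.050503.
Inverse-square distance factor (a/d)² = 1.0312² = 1.063373.
Q̄ = (S_0/π) × 1.063373 × [bracket] = (596/π) × 1.063373 × 1.050503 = 211.9 W/m².

Q̄ ≈ 212 W/m²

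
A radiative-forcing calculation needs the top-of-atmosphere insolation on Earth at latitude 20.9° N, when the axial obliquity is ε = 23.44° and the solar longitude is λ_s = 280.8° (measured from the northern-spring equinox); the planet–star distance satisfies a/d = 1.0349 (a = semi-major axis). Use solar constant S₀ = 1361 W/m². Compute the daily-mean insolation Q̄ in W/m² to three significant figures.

Solar declination: sin δ = sin ε · sin λ_s = sin 23.44° × sin 280.8° = -0.39074, so δ = -23.001°.
cos H₀ = −tan(+20.9°) tan(-23.001°) = 0.1621, H₀ = 1.4080 rad.
Bracket: H₀ sin φ sin δ + cos φ cos δ sin H₀ = 1.4080×0.35674×-0.39074 + 0.93420×0.92050×0.98677 = -0.196265 + 0.848554 = 0.652289.
Inverse-square distance factor (a/d)² = 1.0349² = 1.071018.
Q̄ = (S₀/π) × 1.071018 × [bracket] = (1361/π) × 1.071018 × 0.652289 = 302.7 W/m².

Q̄ ≈ 303 W/m²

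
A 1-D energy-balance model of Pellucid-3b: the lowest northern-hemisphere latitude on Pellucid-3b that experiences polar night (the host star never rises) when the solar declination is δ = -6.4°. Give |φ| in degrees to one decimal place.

Polar night requires cos H₀ = −tan φ tan δ ≥ 1, i.e. tan φ tan δ ≤ −1.
The boundary is |tan φ| · |tan δ| = 1, so |φ| = 90° − |δ| = 90° − 6.4° = 83.6° in the northern hemisphere.

|φ| = 83.6°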